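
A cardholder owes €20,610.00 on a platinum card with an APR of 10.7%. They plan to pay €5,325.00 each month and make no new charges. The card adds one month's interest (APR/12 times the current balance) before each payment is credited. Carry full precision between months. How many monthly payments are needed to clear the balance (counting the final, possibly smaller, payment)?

Monthly rate r = 10.7%/12 = 0.891667% = 0.00891667.
Recurrence: B ← B·(1+r) − €5,325.00.
Month 1: interest €183.77; balance after payment €15,468.77.
Month 2: interest €137.93; balance after payment €10,281.70.
Month 3: interest €91.68; balance after payment €5,048.38.
Month 4: interest €45.01; balance after payment €0.00.

4 months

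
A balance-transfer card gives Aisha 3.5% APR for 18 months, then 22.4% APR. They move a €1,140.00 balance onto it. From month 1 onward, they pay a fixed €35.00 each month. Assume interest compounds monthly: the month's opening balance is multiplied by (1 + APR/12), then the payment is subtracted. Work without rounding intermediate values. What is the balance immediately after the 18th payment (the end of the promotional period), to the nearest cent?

€555.49

Promo months 1–18 at r₀ = 3.5%/12 = 0.00291667; months 19+ at r₁ = 22.4%/12 = 0.0186667.
After month 18: iterate B ← B·(1+r₀) − €35.00 for 18 months → €555.49.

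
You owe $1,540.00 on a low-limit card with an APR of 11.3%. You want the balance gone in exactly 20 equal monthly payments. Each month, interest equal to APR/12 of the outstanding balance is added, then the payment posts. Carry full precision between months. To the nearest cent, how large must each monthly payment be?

Monthly rate r = 11.3%/12 = 0.941667% = 0.00941667.
Level-payment amortization: P = B₀·r / (1 − (1+r)^(−n)) = 1540.00·0.00941667 / (1 − 1.00942^(−20)).
Denominator 1 − (1+r)^(−20) = 0.170931191.
P = 14.5017 / 0.170931191 ≈ 84.84.

$84.84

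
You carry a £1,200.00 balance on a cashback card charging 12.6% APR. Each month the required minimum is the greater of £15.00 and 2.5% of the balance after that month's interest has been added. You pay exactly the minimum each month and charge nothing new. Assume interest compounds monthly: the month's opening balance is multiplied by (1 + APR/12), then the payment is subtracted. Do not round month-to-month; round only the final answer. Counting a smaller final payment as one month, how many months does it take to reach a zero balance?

99 months

Monthly rate r = 12.6%/12 = 1.05% = 0.0105.
While 2.5% of the post-interest balance exceeds £15.00, each month B ← (B·(1+r))·(1 − 0.025), i.e. B shrinks by the factor (1+r)·0.975 = 0.98524.
This holds for months 1–48. Entering month 49 the balance is £587.69; 2.5% of the post-interest balance is now below £15.00, so the flat £15.00 minimum applies from here.
From month 49 a fixed £15.00 at rate r clears £587.69 in 51 more payments. Total: 48 + 51 = 99 months.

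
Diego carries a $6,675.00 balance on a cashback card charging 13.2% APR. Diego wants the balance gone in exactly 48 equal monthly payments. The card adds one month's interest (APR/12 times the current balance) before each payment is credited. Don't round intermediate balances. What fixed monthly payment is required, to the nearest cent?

Monthly rate r = 13.2%/12 = 1.1% = 0.011.
Level-payment amortization: P = B₀·r / (1 − (1+r)^(−n)) = 6675.00·0.011 / (1 − 1.011^(−48)).
Denominator 1 − (1+r)^(−48) = 0.408513916.
P = 73.425 / 0.408513916 ≈ 179.74.

$179.74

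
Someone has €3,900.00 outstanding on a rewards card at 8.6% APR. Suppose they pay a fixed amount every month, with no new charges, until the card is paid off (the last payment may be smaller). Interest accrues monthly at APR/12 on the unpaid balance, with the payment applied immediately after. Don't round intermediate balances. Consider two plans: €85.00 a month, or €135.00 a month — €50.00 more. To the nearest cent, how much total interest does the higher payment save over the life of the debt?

Monthly rate r = 8.6%/12 = 0.716667% = 0.00716667.
At €85.00/mo: n = ⌈−ln(1 − rB₀/P)/ln(1+r)⌉ = 56 payments (last €71.01); total interest = total paid − €3,900.00 = €846.01.
At €135.00/mo: 33 payments (last €65.59); total interest €485.59.
Interest saved = €846.01 − €485.59 = €360.42.

€360.42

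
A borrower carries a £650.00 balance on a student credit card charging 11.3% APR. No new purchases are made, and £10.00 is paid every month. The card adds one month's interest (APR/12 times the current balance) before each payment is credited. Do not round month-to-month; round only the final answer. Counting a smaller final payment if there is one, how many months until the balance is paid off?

102 months

Monthly rate r = 11.3%/12 = 0.941667% = 0.00941667.
Recurrence: B ← B·(1+r) − £10.00.
Month 1: interest £6.12; balance after payment £646.12.
Month 2: interest £6.08; balance after payment £642.21.
Closed form: n = −ln(1 − rB₀/P)/ln(1+r) = −ln(0.38792)/ln(1.00942) ≈ 101.035, so the balance reaches zero during payment 102.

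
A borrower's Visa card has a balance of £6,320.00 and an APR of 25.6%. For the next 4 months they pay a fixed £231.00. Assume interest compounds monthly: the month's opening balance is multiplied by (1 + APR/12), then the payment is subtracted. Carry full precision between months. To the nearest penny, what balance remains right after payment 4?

£5,922.82

Monthly rate r = 25.6%/12 = 2.13333% = 0.0213333.
Each month: B ← B·(1+r) − £231.00.
Month 1: interest £134.83; balance after payment £6,223.83.
Month 2: interest £132.77; balance after payment £6,125.60.
Month 3: interest £130.68; balance after payment £6,025.28.
Month 4: interest £128.54; balance after payment £5,922.82.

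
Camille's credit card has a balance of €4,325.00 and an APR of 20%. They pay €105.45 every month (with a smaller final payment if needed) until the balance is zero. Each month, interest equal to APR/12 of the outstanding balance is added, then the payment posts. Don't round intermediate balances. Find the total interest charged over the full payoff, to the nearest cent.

Monthly rate r = 20%/12 = 1.66667% = 0.0166667.
Payoff takes n = ⌈−ln(1 − rB₀/P)/ln(1+r)⌉ = ⌈69.615⌉ = 70 payments; the last is €65.01.
Total paid = 69·€105.45 + €65.01 = €7,341.06.
Total interest = total paid − principal = €7,341.06 − €4,325.00 = €3,016.06.

€3,016.06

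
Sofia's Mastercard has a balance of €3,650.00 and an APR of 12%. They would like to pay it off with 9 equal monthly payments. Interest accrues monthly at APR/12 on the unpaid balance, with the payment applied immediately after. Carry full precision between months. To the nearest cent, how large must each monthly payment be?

€426.10

Monthly rate r = 12%/12 = 1% = 0.01.
Level-payment amortization: P = B₀·r / (1 − (1+r)^(−n)) = 3650.00·0.01 / (1 − 1.01^(−9)).
Denominator 1 − (1+r)^(−9) = 0.0856601758.
P = 36.5 / 0.0856601758 ≈ 426.10.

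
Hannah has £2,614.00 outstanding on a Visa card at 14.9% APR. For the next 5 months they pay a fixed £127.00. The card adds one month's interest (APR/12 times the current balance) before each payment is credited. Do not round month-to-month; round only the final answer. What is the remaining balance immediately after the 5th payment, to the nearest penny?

£2,129.40

Monthly rate r = 14.9%/12 = 1.24167% = 0.0124167.
Each month: B ← B·(1+r) − £127.00.
Month 1: interest £32.46; balance after payment £2,519.46.
Month 2: interest £31.28; balance after payment £2,423.74.
Month 3: interest £30.09; balance after payment £2,326.84.
Month 4: interest £28.89; balance after payment £2,228.73.
Month 5: interest £27.67; balance after payment £2,129.40.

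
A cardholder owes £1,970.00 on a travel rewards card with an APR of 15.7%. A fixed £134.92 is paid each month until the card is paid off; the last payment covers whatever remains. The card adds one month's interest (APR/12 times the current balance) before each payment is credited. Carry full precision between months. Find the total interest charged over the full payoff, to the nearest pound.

£231

Monthly rate r = 15.7%/12 = 1.30833% = 0.0130833.
Payoff takes n = ⌈−ln(1 − rB₀/P)/ln(1+r)⌉ = ⌈16.309⌉ = 17 payments; the last is £41.93.
Total paid = 16·£134.92 + £41.93 = £2,200.65.
Total interest = total paid − principal = £2,200.65 − £1,970.00 = £230.65.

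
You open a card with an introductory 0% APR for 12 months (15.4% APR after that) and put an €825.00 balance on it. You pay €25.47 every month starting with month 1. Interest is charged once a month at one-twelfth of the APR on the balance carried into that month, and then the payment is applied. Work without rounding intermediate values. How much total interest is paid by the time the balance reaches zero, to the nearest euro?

Promo months 1–12 at r₀ = 0%/12 = 0; months 13+ at r₁ = 15.4%/12 = 0.0128333.
After month 12 (no interest yet): B = €825.00 − 12·€25.47 = €519.36.
Then at r₁ with €25.47/mo: n₂ = −ln(1 − r₁·B/P)/ln(1+r₁) ≈ 23.79 → 24 more payments.
Total paid = 35·€25.47 + €20.19 = €911.64; interest = €911.64 − €825.00 = €86.64.

€87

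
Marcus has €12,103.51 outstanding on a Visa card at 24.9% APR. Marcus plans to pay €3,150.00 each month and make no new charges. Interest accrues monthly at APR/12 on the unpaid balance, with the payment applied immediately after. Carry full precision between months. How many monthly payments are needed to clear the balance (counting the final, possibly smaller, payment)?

5 months

Monthly rate r = 24.9%/12 = 2.075% = 0.02075.
Recurrence: B ← B·(1+r) − €3,150.00.
Month 1: interest €251.15; balance after payment €9,204.66.
Month 2: interest €191.00; balance after payment €6,245.65.
Month 3: interest €129.60; balance after payment €3,225.25.
Month 4: interest €66.92; balance after payment €142.18.
Month 5: interest €2.95; balance after payment €0.00.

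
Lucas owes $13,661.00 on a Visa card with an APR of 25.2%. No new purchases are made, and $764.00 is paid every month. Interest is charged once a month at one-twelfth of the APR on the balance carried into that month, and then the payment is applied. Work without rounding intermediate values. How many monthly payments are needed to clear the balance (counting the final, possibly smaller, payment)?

23 payments

Monthly rate r = 25.2%/12 = 2.1% = 0.021.
Recurrence: B ← B·(1+r) − $764.00.
Month 1: interest $286.88; balance after payment $13,183.88.
Month 2: interest $276.86; balance after payment $12,696.74.
Closed form: n = −ln(1 − rB₀/P)/ln(1+r) = −ln(0.6245)/ln(1.021) ≈ 22.654, so the balance reaches zero during payment 23.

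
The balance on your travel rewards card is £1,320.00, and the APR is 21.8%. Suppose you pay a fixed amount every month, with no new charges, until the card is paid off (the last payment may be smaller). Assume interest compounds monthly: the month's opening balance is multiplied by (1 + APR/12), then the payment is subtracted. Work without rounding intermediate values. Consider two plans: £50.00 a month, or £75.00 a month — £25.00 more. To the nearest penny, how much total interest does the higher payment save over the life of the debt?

Monthly rate r = 21.8%/12 = 1.81667% = 0.0181667.
At £50.00/mo: n = ⌈−ln(1 − rB₀/P)/ln(1+r)⌉ = 37 payments (last £14.05); total interest = total paid − £1,320.00 = £494.05.
At £75.00/mo: 22 payments (last £30.13); total interest £285.13.
Interest saved = £494.05 − £285.13 = £208.92.

£208.92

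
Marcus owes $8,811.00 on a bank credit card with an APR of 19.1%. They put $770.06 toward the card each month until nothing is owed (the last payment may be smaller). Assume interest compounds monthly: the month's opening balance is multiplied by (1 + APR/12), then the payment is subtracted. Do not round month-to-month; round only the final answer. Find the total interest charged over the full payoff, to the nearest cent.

$993.72

Monthly rate r = 19.1%/12 = 1.59167% = 0.0159167.
Payoff takes n = ⌈−ln(1 − rB₀/P)/ln(1+r)⌉ = ⌈12.731⌉ = 13 payments; the last is $564.00.
Total paid = 12·$770.06 + $564.00 = $9,804.72.
Total interest = total paid − principal = $9,804.72 − $8,811.00 = $993.72.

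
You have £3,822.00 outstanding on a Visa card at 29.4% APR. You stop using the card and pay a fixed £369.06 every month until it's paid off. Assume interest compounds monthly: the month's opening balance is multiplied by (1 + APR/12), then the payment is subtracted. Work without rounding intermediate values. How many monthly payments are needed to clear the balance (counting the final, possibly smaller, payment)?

Monthly rate r = 29.4%/12 = 2.45% = 0.0245.
Recurrence: B ← B·(1+r) − £369.06.
Month 1: interest £93.64; balance after payment £3,546.58.
Month 2: interest £86.89; balance after payment £3,264.41.
Closed form: n = −ln(1 − rB₀/P)/ln(1+r) = −ln(0.74628)/ln(1.0245) ≈ 12.091, so the balance reaches zero during payment 13.

13 months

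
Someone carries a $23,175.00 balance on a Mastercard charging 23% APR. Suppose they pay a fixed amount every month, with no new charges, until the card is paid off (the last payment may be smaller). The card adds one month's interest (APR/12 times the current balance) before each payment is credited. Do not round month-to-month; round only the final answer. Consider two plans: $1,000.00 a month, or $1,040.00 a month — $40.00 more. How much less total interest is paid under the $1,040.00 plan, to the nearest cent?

$419.32

Monthly rate r = 23%/12 = 1.91667% = 0.0191667.
At $1,000.00/mo: n = ⌈−ln(1 − rB₀/P)/ln(1+r)⌉ = 31 payments (last $936.31); total interest = total paid − $23,175.00 = $7,761.31.
At $1,040.00/mo: 30 payments (last $356.99); total interest $7,341.99.
Interest saved = $7,761.31 − $7,341.99 = $419.32.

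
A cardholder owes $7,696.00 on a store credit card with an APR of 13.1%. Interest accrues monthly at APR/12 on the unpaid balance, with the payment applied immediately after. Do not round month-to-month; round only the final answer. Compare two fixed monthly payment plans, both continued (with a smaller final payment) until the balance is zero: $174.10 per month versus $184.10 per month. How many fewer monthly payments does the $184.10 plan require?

Monthly rate r = 13.1%/12 = 1.09167% = 0.0109167.
At $174.10/mo: n = ⌈−ln(1 − rB₀/P)/ln(1+r)⌉ = 61 payments (last $119.21); total interest = total paid − $7,696.00 = $2,869.21.
At $184.10/mo: 57 payments (last $24.45); total interest $2,638.05.
Payments saved = 61 − 57 = 4.

4 fewer payments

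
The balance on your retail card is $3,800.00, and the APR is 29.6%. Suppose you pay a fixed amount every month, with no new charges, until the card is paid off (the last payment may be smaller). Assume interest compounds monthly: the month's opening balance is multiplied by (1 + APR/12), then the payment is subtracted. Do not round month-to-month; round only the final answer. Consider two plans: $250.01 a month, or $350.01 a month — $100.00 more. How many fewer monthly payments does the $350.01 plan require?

7 fewer payments

Monthly rate r = 29.6%/12 = 2.46667% = 0.0246667.
At $250.01/mo: n = ⌈−ln(1 − rB₀/P)/ln(1+r)⌉ = 20 payments (last $71.34); total interest = total paid − $3,800.00 = $1,021.53.
At $350.01/mo: 13 payments (last $277.86); total interest $677.98.
Payments saved = 20 − 13 = 7.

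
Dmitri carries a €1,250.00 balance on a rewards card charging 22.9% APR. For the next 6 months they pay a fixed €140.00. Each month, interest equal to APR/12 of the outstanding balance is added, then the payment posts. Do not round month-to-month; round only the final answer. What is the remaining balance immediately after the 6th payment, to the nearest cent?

€519.02

Monthly rate r = 22.9%/12 = 1.90833% = 0.0190833.
Each month: B ← B·(1+r) − €140.00.
Month 1: interest €23.85; balance after payment €1,133.85.
Month 2: interest €21.64; balance after payment €1,015.49.
Month 3: interest €19.38; balance after payment €894.87.
Month 4: interest €17.08; balance after payment €771.95.
Month 5: interest €14.73; balance after payment €646.68.
Month 6: interest €12.34; balance after payment €519.02.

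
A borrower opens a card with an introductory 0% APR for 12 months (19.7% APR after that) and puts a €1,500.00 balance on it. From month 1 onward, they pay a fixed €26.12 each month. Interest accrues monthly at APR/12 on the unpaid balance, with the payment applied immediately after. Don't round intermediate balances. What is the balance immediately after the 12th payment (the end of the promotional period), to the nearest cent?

Promo months 1–12 at r₀ = 0%/12 = 0; months 13+ at r₁ = 19.7%/12 = 0.0164167.
After month 12 (no interest yet): B = €1,500.00 − 12·€26.12 = €1,186.56.

€1,186.56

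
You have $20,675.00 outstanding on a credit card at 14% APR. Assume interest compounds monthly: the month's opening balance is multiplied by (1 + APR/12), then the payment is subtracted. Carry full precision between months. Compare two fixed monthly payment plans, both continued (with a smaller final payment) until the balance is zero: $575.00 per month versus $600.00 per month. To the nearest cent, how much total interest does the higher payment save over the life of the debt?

Monthly rate r = 14%/12 = 1.16667% = 0.0116667.
At $575.00/mo: n = ⌈−ln(1 − rB₀/P)/ln(1+r)⌉ = 47 payments (last $510.57); total interest = total paid − $20,675.00 = $6,285.57.
At $600.00/mo: 45 payments (last $198.67); total interest $5,923.67.
Interest saved = $6,285.57 − $5,923.67 = $361.90.

$361.90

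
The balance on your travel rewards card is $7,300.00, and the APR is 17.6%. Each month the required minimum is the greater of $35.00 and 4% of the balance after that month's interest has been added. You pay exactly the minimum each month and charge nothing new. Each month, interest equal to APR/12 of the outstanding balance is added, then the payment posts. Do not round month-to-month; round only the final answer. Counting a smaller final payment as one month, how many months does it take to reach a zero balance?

113 months

Monthly rate r = 17.6%/12 = 1.46667% = 0.0146667.
While 4% of the post-interest balance exceeds $35.00, each month B ← (B·(1+r))·(1 − 0.04), i.e. B shrinks by the factor (1+r)·0.96 = 0.97408.
This holds for months 1–82. Entering month 83 the balance is $847.39; 4% of the post-interest balance is now below $35.00, so the flat $35.00 minimum applies from here.
From month 83 a fixed $35.00 at rate r clears $847.39 in 31 more payments. Total: 82 + 31 = 113 months.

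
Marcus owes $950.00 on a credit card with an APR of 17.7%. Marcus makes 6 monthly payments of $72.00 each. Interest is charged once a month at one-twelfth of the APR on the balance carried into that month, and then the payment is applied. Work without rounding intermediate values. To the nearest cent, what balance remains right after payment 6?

$588.99

Monthly rate r = 17.7%/12 = 1.475% = 0.01475.
Each month: B ← B·(1+r) − $72.00.
Month 1: interest $14.01; balance after payment $892.01.
Month 2: interest $13.16; balance after payment $833.17.
Month 3: interest $12.29; balance after payment $773.46.
Month 4: interest $11.41; balance after payment $712.87.
Month 5: interest $10.51; balance after payment $651.38.
Month 6: interest $9.61; balance after payment $588.99.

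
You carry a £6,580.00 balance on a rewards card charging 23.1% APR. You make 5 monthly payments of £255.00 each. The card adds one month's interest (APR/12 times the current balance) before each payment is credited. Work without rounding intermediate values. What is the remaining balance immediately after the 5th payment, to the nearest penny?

£5,913.14

Monthly rate r = 23.1%/12 = 1.925% = 0.01925.
Each month: B ← B·(1+r) − £255.00.
Month 1: interest £126.66; balance after payment £6,451.66.
Month 2: interest £124.19; balance after payment £6,320.86.
Month 3: interest £121.68; balance after payment £6,187.54.
Month 4: interest £119.11; balance after payment £6,051.65.
Month 5: interest £116.49; balance after payment £5,913.14.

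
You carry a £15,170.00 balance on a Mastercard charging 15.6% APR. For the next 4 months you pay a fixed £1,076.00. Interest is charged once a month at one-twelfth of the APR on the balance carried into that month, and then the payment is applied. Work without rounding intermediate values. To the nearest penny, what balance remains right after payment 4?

£11,585.70

Monthly rate r = 15.6%/12 = 1.3% = 0.013.
Each month: B ← B·(1+r) − £1,076.00.
Month 1: interest £197.21; balance after payment £14,291.21.
Month 2: interest £185.79; balance after payment £13,401.00.
Month 3: interest £174.21; balance after payment £12,499.21.
Month 4: interest £162.49; balance after payment £11,585.70.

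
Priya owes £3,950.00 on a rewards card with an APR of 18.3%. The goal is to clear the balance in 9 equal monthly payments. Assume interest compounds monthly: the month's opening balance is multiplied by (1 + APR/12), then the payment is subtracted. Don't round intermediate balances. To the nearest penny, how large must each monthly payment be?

Monthly rate r = 18.3%/12 = 1.525% = 0.01525.
Level-payment amortization: P = B₀·r / (1 − (1+r)^(−n)) = 3950.00·0.01525 / (1 − 1.01525^(−9)).
Denominator 1 − (1+r)^(−9) = 0.127344126.
P = 60.2375 / 0.127344126 ≈ 473.03.

£473.03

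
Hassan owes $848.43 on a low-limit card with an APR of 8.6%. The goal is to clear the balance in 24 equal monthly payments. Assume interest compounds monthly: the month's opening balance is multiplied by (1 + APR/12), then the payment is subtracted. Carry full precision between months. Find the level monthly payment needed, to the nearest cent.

$38.60

Monthly rate r = 8.6%/12 = 0.716667% = 0.00716667.
Level-payment amortization: P = B₀·r / (1 − (1+r)^(−n)) = 848.43·0.00716667 / (1 − 1.00717^(−24)).
Denominator 1 − (1+r)^(−24) = 0.157504195.
P = 6.08041 / 0.157504195 ≈ 38.60.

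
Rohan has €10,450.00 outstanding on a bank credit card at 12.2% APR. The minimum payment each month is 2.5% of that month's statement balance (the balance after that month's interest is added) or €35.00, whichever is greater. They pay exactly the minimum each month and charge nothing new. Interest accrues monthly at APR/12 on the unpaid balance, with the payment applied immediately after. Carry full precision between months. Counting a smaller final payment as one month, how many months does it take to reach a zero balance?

Monthly rate r = 12.2%/12 = 1.01667% = 0.0101667.
While 2.5% of the post-interest balance exceeds €35.00, each month B ← (B·(1+r))·(1 − 0.025), i.e. B shrinks by the factor (1+r)·0.975 = 0.98491.
This holds for months 1–133. Entering month 134 the balance is €1,383.58; 2.5% of the post-interest balance is now below €35.00, so the flat €35.00 minimum applies from here.
From month 134 a fixed €35.00 at rate r clears €1,383.58 in 51 more payments. Total: 133 + 51 = 184 months.

184 months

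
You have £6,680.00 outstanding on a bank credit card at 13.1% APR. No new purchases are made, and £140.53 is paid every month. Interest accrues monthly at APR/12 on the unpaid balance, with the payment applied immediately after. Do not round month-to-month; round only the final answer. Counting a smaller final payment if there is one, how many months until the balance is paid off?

68 payments

Monthly rate r = 13.1%/12 = 1.09167% = 0.0109167.
Recurrence: B ← B·(1+r) − £140.53.
Month 1: interest £72.92; balance after payment £6,612.39.
Month 2: interest £72.19; balance after payment £6,544.05.
Closed form: n = −ln(1 − rB₀/P)/ln(1+r) = −ln(0.48108)/ln(1.01092) ≈ 67.392, so the balance reaches zero during payment 68.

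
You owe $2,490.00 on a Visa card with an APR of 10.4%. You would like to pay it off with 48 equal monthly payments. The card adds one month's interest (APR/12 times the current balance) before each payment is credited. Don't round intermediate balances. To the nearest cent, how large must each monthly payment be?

Monthly rate r = 10.4%/12 = 0.866667% = 0.00866667.
Level-payment amortization: P = B₀·r / (1 − (1+r)^(−n)) = 2490.00·0.00866667 / (1 − 1.00867^(−48)).
Denominator 1 − (1+r)^(−48) = 0.339136312.
P = 21.58 / 0.339136312 ≈ 63.63.

$63.63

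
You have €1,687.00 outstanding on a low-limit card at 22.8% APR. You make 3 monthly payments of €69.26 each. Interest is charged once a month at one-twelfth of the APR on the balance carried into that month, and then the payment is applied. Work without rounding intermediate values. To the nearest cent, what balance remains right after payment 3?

Monthly rate r = 22.8%/12 = 1.9% = 0.019.
Each month: B ← B·(1+r) − €69.26.
Month 1: interest €32.05; balance after payment €1,649.79.
Month 2: interest €31.35; balance after payment €1,611.88.
Month 3: interest €30.63; balance after payment €1,573.24.

€1,573.24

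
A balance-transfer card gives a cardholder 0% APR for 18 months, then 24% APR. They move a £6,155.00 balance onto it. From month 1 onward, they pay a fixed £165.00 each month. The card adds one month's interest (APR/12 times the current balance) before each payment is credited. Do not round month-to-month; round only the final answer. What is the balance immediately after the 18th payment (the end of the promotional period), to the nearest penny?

£3,185.00

Promo months 1–18 at r₀ = 0%/12 = 0; months 19+ at r₁ = 24%/12 = 0.02.
After month 18 (no interest yet): B = £6,155.00 − 18·£165.00 = £3,185.00.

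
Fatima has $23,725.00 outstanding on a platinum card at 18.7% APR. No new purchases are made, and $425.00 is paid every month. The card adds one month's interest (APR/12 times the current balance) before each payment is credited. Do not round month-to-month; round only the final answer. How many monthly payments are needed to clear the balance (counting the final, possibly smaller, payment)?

132 payments

Monthly rate r = 18.7%/12 = 1.55833% = 0.0155833.
Recurrence: B ← B·(1+r) − $425.00.
Month 1: interest $369.71; balance after payment $23,669.71.
Month 2: interest $368.85; balance after payment $23,613.57.
Closed form: n = −ln(1 − rB₀/P)/ln(1+r) = −ln(0.13008)/ln(1.01558) ≈ 131.899, so the balance reaches zero during payment 132.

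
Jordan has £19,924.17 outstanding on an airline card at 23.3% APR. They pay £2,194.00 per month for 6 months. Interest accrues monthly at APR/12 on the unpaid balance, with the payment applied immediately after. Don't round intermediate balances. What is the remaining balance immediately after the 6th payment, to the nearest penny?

£8,541.18

Monthly rate r = 23.3%/12 = 1.94167% = 0.0194167.
Each month: B ← B·(1+r) − £2,194.00.
Month 1: interest £386.86; balance after payment £18,117.03.
Month 2: interest £351.77; balance after payment £16,274.80.
Month 3: interest £316.00; balance after payment £14,396.81.
Month 4: interest £279.54; balance after payment £12,482.34.
Month 5: interest £242.37; balance after payment £10,530.71.
Month 6: interest £204.47; balance after payment £8,541.18.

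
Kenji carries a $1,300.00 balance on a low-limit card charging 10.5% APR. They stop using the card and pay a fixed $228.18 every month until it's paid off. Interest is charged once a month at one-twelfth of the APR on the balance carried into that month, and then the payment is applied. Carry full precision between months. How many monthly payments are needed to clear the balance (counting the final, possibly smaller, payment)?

6 payments

Monthly rate r = 10.5%/12 = 0.875% = 0.00875.
Recurrence: B ← B·(1+r) − $228.18.
Month 1: interest $11.38; balance after payment $1,083.19.
Month 2: interest $9.48; balance after payment $864.49.
Month 3: interest $7.56; balance after payment $643.88.
Month 4: interest $5.63; balance after payment $421.33.
Month 5: interest $3.69; balance after payment $196.84.
Month 6: interest $1.72; balance after payment $0.00.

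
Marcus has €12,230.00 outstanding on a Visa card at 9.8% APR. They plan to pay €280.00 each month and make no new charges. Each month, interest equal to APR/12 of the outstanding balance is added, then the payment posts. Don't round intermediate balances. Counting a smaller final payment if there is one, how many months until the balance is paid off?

55 payments

Monthly rate r = 9.8%/12 = 0.816667% = 0.00816667.
Recurrence: B ← B·(1+r) − €280.00.
Month 1: interest €99.88; balance after payment €12,049.88.
Month 2: interest €98.41; balance after payment €11,868.29.
Closed form: n = −ln(1 − rB₀/P)/ln(1+r) = −ln(0.64329)/ln(1.00817) ≈ 54.240, so the balance reaches zero during payment 55.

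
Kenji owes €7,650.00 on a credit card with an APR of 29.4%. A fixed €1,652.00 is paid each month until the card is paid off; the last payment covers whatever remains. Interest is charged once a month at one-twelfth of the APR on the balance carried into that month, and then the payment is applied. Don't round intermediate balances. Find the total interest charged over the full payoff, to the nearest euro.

€569

Monthly rate r = 29.4%/12 = 2.45% = 0.0245.
Payoff takes n = ⌈−ln(1 − rB₀/P)/ln(1+r)⌉ = ⌈4.975⌉ = 5 payments; the last is €1,611.40.
Total paid = 4·€1,652.00 + €1,611.40 = €8,219.40.
Total interest = total paid − principal = €8,219.40 − €7,650.00 = €569.40.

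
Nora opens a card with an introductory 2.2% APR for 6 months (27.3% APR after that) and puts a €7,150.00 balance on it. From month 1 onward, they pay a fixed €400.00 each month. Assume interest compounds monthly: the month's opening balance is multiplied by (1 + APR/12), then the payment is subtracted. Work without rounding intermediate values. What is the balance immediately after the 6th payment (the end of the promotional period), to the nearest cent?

€4,817.98

Promo months 1–6 at r₀ = 2.2%/12 = 0.00183333; months 7+ at r₁ = 27.3%/12 = 0.02275.
After month 6: iterate B ← B·(1+r₀) − €400.00 for 6 months → €4,817.98.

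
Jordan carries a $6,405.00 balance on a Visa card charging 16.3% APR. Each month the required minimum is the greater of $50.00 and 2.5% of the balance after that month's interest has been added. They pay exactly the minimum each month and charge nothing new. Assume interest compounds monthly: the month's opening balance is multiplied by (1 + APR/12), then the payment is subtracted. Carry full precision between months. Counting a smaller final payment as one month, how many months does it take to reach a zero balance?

Monthly rate r = 16.3%/12 = 1.35833% = 0.0135833.
While 2.5% of the post-interest balance exceeds $50.00, each month B ← (B·(1+r))·(1 − 0.025), i.e. B shrinks by the factor (1+r)·0.975 = 0.98824.
This holds for months 1–100. Entering month 101 the balance is $1,963.03; 2.5% of the post-interest balance is now below $50.00, so the flat $50.00 minimum applies from here.
From month 101 a fixed $50.00 at rate r clears $1,963.03 in 57 more payments. Total: 100 + 57 = 157 months.

157 months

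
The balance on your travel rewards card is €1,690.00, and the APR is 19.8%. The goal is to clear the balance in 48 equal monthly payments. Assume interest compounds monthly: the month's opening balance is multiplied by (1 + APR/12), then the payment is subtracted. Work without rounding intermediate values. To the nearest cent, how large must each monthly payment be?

Monthly rate r = 19.8%/12 = 1.65% = 0.0165.
Level-payment amortization: P = B₀·r / (1 − (1+r)^(−n)) = 1690.00·0.0165 / (1 − 1.0165^(−48)).
Denominator 1 − (1+r)^(−48) = 0.544125167.
P = 27.885 / 0.544125167 ≈ 51.25.

€51.25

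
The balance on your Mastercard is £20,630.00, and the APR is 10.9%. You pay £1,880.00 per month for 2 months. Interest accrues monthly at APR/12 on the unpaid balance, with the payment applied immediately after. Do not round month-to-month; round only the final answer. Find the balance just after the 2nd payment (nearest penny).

Monthly rate r = 10.9%/12 = 0.908333% = 0.00908333.
Each month: B ← B·(1+r) − £1,880.00.
Month 1: interest £187.39; balance after payment £18,937.39.
Month 2: interest £172.01; balance after payment £17,229.40.

£17,229.40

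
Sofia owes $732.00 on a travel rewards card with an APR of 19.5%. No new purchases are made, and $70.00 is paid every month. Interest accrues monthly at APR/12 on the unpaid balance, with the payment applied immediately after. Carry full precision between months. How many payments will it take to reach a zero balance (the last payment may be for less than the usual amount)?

12 payments

Monthly rate r = 19.5%/12 = 1.625% = 0.01625.
Recurrence: B ← B·(1+r) − $70.00.
Month 1: interest $11.89; balance after payment $673.89.
Month 2: interest $10.95; balance after payment $614.85.
Closed form: n = −ln(1 − rB₀/P)/ln(1+r) = −ln(0.83007)/ln(1.01625) ≈ 11.554, so the balance reaches zero during payment 12.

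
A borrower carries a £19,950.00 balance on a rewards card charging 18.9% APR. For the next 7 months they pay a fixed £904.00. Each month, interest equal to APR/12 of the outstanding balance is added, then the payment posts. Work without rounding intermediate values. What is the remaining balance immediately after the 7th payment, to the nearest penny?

£15,621.21

Monthly rate r = 18.9%/12 = 1.575% = 0.01575.
Each month: B ← B·(1+r) − £904.00.
Month 1: interest £314.21; balance after payment £19,360.21.
Month 2: interest £304.92; balance after payment £18,761.14.
Month 3: interest £295.49; balance after payment £18,152.62.
Month 4: interest £285.90; balance after payment £17,534.53.
Month 5: interest £276.17; balance after payment £16,906.70.
Month 6: interest £266.28; balance after payment £16,268.98.
Month 7: interest £256.24; balance after payment £15,621.21.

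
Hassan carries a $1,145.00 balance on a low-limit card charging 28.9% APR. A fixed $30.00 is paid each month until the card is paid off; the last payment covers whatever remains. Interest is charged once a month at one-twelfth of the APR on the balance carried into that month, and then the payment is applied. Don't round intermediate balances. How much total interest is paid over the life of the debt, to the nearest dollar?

Monthly rate r = 28.9%/12 = 2.40833% = 0.0240833.
Payoff takes n = ⌈−ln(1 − rB₀/P)/ln(1+r)⌉ = ⌈105.704⌉ = 106 payments; the last is $21.20.
Total paid = 105·$30.00 + $21.20 = $3,171.20.
Total interest = total paid − principal = $3,171.20 − $1,145.00 = $2,026.20.

$2,026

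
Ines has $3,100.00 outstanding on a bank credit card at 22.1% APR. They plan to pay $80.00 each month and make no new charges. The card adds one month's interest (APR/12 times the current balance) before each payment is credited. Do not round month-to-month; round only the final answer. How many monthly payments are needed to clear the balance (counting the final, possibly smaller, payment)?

69 payments

Monthly rate r = 22.1%/12 = 1.84167% = 0.0184167.
Recurrence: B ← B·(1+r) − $80.00.
Month 1: interest $57.09; balance after payment $3,077.09.
Month 2: interest $56.67; balance after payment $3,053.76.
Closed form: n = −ln(1 − rB₀/P)/ln(1+r) = −ln(0.28635)/ln(1.01842) ≈ 68.525, so the balance reaches zero during payment 69.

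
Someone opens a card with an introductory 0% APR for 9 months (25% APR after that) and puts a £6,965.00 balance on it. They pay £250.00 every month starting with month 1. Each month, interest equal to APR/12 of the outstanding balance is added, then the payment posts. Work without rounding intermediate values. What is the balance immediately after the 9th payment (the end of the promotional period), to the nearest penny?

£4,715.00

Promo months 1–9 at r₀ = 0%/12 = 0; months 10+ at r₁ = 25%/12 = 0.0208333.
After month 9 (no interest yet): B = £6,965.00 − 9·£250.00 = £4,715.00.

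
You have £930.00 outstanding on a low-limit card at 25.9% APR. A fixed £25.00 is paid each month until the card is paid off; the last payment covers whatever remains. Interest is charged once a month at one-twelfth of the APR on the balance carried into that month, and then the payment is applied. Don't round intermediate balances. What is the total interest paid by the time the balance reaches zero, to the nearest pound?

Monthly rate r = 25.9%/12 = 2.15833% = 0.0215833.
Payoff takes n = ⌈−ln(1 − rB₀/P)/ln(1+r)⌉ = ⌈76.054⌉ = 77 payments; the last is £1.37.
Total paid = 76·£25.00 + £1.37 = £1,901.37.
Total interest = total paid − principal = £1,901.37 − £930.00 = £971.37.

£971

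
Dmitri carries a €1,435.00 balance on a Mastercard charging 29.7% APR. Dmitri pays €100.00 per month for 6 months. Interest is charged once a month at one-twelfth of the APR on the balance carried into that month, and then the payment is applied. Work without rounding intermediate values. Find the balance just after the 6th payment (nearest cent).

Monthly rate r = 29.7%/12 = 2.475% = 0.02475.
Each month: B ← B·(1+r) − €100.00.
Month 1: interest €35.52; balance after payment €1,370.52.
Month 2: interest €33.92; balance after payment €1,304.44.
Month 3: interest €32.28; balance after payment €1,236.72.
Month 4: interest €30.61; balance after payment €1,167.33.
Month 5: interest €28.89; balance after payment €1,096.22.
Month 6: interest €27.13; balance after payment €1,023.35.

€1,023.35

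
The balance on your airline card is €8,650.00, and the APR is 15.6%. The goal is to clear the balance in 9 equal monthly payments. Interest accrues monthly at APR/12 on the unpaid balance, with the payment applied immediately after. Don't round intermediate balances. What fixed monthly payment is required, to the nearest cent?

Monthly rate r = 15.6%/12 = 1.3% = 0.013.
Level-payment amortization: P = B₀·r / (1 − (1+r)^(−n)) = 8650.00·0.013 / (1 − 1.013^(−9)).
Denominator 1 − (1+r)^(−9) = 0.109743831.
P = 112.45 / 0.109743831 ≈ 1024.66.

€1,024.66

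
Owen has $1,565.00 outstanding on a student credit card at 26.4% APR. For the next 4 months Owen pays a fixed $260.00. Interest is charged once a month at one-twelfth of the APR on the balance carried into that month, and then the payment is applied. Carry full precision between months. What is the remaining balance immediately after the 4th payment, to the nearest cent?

Monthly rate r = 26.4%/12 = 2.2% = 0.022.
Each month: B ← B·(1+r) − $260.00.
Month 1: interest $34.43; balance after payment $1,339.43.
Month 2: interest $29.47; balance after payment $1,108.90.
Month 3: interest $24.40; balance after payment $873.29.
Month 4: interest $19.21; balance after payment $632.51.

$632.51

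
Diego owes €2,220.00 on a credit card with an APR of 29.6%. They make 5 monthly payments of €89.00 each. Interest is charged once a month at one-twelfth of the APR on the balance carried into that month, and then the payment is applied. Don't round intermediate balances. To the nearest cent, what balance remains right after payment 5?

Monthly rate r = 29.6%/12 = 2.46667% = 0.0246667.
Each month: B ← B·(1+r) − €89.00.
Month 1: interest €54.76; balance after payment €2,185.76.
Month 2: interest €53.92; balance after payment €2,150.68.
Month 3: interest €53.05; balance after payment €2,114.73.
Month 4: interest €52.16; balance after payment €2,077.89.
Month 5: interest €51.25; balance after payment €2,040.14.

€2,040.14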